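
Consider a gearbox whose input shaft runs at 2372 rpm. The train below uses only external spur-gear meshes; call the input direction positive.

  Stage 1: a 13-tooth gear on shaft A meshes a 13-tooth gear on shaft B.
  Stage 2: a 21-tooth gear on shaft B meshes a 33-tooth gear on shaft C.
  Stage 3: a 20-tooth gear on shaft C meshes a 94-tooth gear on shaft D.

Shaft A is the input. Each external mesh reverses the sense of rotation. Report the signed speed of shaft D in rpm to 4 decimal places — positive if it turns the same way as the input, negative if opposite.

-321.1605 rpm (opposite to input, |ω| = 321.1605 rpm)

Stage 1 [13T→13T]: ω = 2372.0000×13/13 = 2372.0000 rpm, dir flips to −; running = −2372.0000
Stage 2 [21T→33T]: ω = 2372.0000×21/33 = 1509.4545 rpm, dir flips to +; running = +1509.4545
Stage 3 [20T→94T]: ω = 1509.4545×20/94 = 321.1605 rpm, dir flips to −; running = −321.1605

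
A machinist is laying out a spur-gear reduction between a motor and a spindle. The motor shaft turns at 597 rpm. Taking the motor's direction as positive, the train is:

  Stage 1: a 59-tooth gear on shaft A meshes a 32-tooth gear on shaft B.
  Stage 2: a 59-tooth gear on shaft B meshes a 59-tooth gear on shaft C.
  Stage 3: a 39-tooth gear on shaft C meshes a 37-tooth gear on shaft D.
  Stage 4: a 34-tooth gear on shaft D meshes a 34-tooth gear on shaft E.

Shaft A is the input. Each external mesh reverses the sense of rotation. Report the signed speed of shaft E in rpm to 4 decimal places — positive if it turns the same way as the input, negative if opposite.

Stage 1 [59T→32T]: ω = 597.0000×59/32 = 1100.7188 rpm, dir flips to −; running = −1100.7188
Stage 2 [59T→59T]: ω = 1100.7188×59/59 = 1100.7188 rpm, dir flips to +; running = +1100.7188
Stage 3 [39T→37T]: ω = 1100.7188×39/37 = 1160.2171 rpm, dir flips to −; running = −1160.2171
Stage 4 [34T→34T]: ω = 1160.2171×34/34 = 1160.2171 rpm, dir flips to +; running = +1160.2171

+1160.2171 rpm (same as input, |ω| = 1160.2171 rpm)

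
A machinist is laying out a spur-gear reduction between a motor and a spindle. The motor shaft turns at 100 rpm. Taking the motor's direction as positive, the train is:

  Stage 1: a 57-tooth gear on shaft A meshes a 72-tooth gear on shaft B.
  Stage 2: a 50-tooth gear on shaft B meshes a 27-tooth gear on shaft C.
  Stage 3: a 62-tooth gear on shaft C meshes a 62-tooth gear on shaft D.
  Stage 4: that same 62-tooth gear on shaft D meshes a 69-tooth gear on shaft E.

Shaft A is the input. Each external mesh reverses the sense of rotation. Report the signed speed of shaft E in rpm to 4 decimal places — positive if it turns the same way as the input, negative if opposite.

Stage 1 [57T→72T]: ω = 100.0000×57/72 = 79.1667 rpm, dir flips to −; running = −79.1667
Stage 2 [50T→27T]: ω = 79.1667×50/27 = 146.6049 rpm, dir flips to +; running = +146.6049
Stage 3 [62T→62T]: ω = 146.6049×62/62 = 146.6049 rpm, dir flips to −; running = −146.6049
Stage 4 [62T→69T]: ω = 146.6049×62/69 = 131.7320 rpm, dir flips to +; running = +131.7320

+131.7320 rpm (same as input, |ω| = 131.7320 rpm)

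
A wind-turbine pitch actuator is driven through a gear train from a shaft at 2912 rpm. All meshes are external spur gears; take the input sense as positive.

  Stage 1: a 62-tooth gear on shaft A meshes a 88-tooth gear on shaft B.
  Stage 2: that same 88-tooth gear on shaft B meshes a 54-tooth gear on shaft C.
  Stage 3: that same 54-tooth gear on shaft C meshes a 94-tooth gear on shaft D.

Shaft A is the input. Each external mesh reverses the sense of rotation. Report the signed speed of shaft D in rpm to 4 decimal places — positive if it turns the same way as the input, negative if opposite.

Stage 1 [62T→88T]: ω = 2912.0000×62/88 = 2051.6364 rpm, dir flips to −; running = −2051.6364
Stage 2 [88T→54T]: ω = 2051.6364×88/54 = 3343.4074 rpm, dir flips to +; running = +3343.4074
Stage 3 [54T→94T]: ω = 3343.4074×54/94 = 1920.6809 rpm, dir flips to −; running = −1920.6809

-1920.6809 rpm (opposite to input, |ω| = 1920.6809 rpm)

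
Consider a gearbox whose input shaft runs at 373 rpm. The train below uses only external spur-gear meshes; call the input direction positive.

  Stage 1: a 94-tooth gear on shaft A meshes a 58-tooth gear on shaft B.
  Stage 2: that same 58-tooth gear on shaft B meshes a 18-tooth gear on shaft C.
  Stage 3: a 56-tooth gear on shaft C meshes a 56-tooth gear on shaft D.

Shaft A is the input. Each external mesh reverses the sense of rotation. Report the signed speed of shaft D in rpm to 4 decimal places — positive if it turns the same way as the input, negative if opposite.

-1947.8889 rpm (opposite to input, |ω| = 1947.8889 rpm)

Stage 1 [94T→58T]: ω = 373.0000×94/58 = 604.5172 rpm, dir flips to −; running = −604.5172
Stage 2 [58T→18T]: ω = 604.5172×58/18 = 1947.8889 rpm, dir flips to +; running = +1947.8889
Stage 3 [56T→56T]: ω = 1947.8889×56/56 = 1947.8889 rpm, dir flips to −; running = −1947.8889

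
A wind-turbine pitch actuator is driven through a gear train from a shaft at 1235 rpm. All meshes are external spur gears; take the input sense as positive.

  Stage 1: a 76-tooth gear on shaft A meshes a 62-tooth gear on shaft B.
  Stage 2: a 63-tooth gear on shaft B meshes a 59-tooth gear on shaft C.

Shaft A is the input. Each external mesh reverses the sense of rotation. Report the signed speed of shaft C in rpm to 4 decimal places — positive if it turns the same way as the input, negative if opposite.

+1616.5063 rpm (same as input, |ω| = 1616.5063 rpm)

Stage 1 [76T→62T]: ω = 1235.0000×76/62 = 1513.8710 rpm, dir flips to −; running = −1513.8710
Stage 2 [63T→59T]: ω = 1513.8710×63/59 = 1616.5063 rpm, dir flips to +; running = +1616.5063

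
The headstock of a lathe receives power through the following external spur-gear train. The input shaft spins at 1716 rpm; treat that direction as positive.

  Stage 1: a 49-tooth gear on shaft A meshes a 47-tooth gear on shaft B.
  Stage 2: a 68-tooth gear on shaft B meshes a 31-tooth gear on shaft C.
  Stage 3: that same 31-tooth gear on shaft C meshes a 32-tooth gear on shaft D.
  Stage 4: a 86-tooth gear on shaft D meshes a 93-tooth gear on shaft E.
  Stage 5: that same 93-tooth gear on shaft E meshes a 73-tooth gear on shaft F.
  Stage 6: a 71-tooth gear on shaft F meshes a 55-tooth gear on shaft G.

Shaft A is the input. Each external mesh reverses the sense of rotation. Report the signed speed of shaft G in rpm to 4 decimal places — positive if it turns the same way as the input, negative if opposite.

+5781.5687 rpm (same as input, |ω| = 5781.5687 rpm)

Stage 1 [49T→47T]: ω = 1716.0000×49/47 = 1789.0213 rpm, dir flips to −; running = −1789.0213
Stage 2 [68T→31T]: ω = 1789.0213×68/31 = 3924.3047 rpm, dir flips to +; running = +3924.3047
Stage 3 [31T→32T]: ω = 3924.3047×31/32 = 3801.6702 rpm, dir flips to −; running = −3801.6702
Stage 4 [86T→93T]: ω = 3801.6702×86/93 = 3515.5230 rpm, dir flips to +; running = +3515.5230
Stage 5 [93T→73T]: ω = 3515.5230×93/73 = 4478.6800 rpm, dir flips to −; running = −4478.6800
Stage 6 [71T→55T]: ω = 4478.6800×71/55 = 5781.5687 rpm, dir flips to +; running = +5781.5687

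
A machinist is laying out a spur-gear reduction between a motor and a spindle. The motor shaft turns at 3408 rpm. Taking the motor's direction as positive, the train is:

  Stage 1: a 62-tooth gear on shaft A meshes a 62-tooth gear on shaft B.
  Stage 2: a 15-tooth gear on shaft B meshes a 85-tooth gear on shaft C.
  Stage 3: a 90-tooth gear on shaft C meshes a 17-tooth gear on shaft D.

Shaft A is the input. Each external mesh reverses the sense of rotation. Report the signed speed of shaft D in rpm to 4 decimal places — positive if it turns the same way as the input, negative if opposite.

Stage 1 [62T→62T]: ω = 3408.0000×62/62 = 3408.0000 rpm, dir flips to −; running = −3408.0000
Stage 2 [15T→85T]: ω = 3408.0000×15/85 = 601.4118 rpm, dir flips to +; running = +601.4118
Stage 3 [90T→17T]: ω = 601.4118×90/17 = 3183.9446 rpm, dir flips to −; running = −3183.9446

-3183.9446 rpm (opposite to input, |ω| = 3183.9446 rpm)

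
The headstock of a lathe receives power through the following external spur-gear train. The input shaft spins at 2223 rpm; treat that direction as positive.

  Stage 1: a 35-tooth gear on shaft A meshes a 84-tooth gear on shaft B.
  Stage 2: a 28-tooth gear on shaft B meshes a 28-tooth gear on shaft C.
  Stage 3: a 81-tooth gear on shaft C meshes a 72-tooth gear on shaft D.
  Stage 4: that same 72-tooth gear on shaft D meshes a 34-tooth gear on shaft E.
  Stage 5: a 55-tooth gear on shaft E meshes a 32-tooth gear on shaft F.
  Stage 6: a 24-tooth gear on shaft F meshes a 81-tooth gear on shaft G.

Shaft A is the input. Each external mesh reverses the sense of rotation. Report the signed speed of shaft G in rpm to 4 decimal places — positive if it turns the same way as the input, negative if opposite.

Stage 1 [35T→84T]: ω = 2223.0000×35/84 = 926.2500 rpm, dir flips to −; running = −926.2500
Stage 2 [28T→28T]: ω = 926.2500×28/28 = 926.2500 rpm, dir flips to +; running = +926.2500
Stage 3 [81T→72T]: ω = 926.2500×81/72 = 1042.0312 rpm, dir flips to −; running = −1042.0312
Stage 4 [72T→34T]: ω = 1042.0312×72/34 = 2206.6544 rpm, dir flips to +; running = +2206.6544
Stage 5 [55T→32T]: ω = 2206.6544×55/32 = 3792.6873 rpm, dir flips to −; running = −3792.6873
Stage 6 [24T→81T]: ω = 3792.6873×24/81 = 1123.7592 rpm, dir flips to +; running = +1123.7592

+1123.7592 rpm (same as input, |ω| = 1123.7592 rpm)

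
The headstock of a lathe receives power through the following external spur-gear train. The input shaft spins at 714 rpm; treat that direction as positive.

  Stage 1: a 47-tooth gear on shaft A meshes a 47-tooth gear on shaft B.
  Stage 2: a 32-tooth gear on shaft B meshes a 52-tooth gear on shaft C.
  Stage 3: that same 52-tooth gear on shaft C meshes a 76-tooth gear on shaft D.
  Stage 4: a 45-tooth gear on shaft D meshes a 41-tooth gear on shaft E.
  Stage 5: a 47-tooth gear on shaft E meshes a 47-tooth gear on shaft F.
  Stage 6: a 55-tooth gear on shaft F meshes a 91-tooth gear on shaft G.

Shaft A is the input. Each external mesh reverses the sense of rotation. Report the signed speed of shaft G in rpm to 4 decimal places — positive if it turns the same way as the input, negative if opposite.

Stage 1 [47T→47T]: ω = 714.0000×47/47 = 714.0000 rpm, dir flips to −; running = −714.0000
Stage 2 [32T→52T]: ω = 714.0000×32/52 = 439.3846 rpm, dir flips to +; running = +439.3846
Stage 3 [52T→76T]: ω = 439.3846×52/76 = 300.6316 rpm, dir flips to −; running = −300.6316
Stage 4 [45T→41T]: ω = 300.6316×45/41 = 329.9615 rpm, dir flips to +; running = +329.9615
Stage 5 [47T→47T]: ω = 329.9615×47/47 = 329.9615 rpm, dir flips to −; running = −329.9615
Stage 6 [55T→91T]: ω = 329.9615×55/91 = 199.4273 rpm, dir flips to +; running = +199.4273

+199.4273 rpm (same as input, |ω| = 199.4273 rpm)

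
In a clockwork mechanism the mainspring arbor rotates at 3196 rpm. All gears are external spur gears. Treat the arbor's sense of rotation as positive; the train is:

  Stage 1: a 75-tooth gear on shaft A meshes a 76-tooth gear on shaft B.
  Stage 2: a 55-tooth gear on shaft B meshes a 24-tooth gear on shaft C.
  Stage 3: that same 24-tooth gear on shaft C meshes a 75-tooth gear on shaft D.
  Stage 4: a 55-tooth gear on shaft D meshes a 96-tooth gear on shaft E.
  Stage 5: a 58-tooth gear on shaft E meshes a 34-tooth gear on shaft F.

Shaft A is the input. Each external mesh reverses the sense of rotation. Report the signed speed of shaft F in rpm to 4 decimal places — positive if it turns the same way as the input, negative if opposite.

-2260.4578 rpm (opposite to input, |ω| = 2260.4578 rpm)

Stage 1 [75T→76T]: ω = 3196.0000×75/76 = 3153.9474 rpm, dir flips to −; running = −3153.9474
Stage 2 [55T→24T]: ω = 3153.9474×55/24 = 7227.7961 rpm, dir flips to +; running = +7227.7961
Stage 3 [24T→75T]: ω = 7227.7961×24/75 = 2312.8947 rpm, dir flips to −; running = −2312.8947
Stage 4 [55T→96T]: ω = 2312.8947×55/96 = 1325.0959 rpm, dir flips to +; running = +1325.0959
Stage 5 [58T→34T]: ω = 1325.0959×58/34 = 2260.4578 rpm, dir flips to −; running = −2260.4578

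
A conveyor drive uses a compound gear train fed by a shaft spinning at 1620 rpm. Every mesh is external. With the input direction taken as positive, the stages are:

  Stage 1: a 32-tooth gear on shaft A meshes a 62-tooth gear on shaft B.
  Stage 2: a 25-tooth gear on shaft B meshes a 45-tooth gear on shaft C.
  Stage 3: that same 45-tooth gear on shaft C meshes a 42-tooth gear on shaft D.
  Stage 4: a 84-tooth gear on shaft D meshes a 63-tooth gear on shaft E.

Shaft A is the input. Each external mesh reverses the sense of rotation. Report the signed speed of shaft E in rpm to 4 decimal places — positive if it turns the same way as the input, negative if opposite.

Stage 1 [32T→62T]: ω = 1620.0000×32/62 = 836.1290 rpm, dir flips to −; running = −836.1290
Stage 2 [25T→45T]: ω = 836.1290×25/45 = 464.5161 rpm, dir flips to +; running = +464.5161
Stage 3 [45T→42T]: ω = 464.5161×45/42 = 497.6959 rpm, dir flips to −; running = −497.6959
Stage 4 [84T→63T]: ω = 497.6959×84/63 = 663.5945 rpm, dir flips to +; running = +663.5945

+663.5945 rpm (same as input, |ω| = 663.5945 rpm)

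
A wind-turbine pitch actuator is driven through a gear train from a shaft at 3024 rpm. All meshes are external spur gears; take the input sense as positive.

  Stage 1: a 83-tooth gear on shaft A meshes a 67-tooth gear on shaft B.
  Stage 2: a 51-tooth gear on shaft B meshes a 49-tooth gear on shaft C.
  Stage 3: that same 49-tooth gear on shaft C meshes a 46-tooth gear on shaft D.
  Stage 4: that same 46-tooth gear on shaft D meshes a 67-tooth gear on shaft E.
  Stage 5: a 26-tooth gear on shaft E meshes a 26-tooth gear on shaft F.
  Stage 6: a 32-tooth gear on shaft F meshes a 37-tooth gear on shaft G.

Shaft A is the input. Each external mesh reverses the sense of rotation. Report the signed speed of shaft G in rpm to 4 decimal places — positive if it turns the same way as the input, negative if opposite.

Stage 1 [83T→67T]: ω = 3024.0000×83/67 = 3746.1493 rpm, dir flips to −; running = −3746.1493
Stage 2 [51T→49T]: ω = 3746.1493×51/49 = 3899.0533 rpm, dir flips to +; running = +3899.0533
Stage 3 [49T→46T]: ω = 3899.0533×49/46 = 4153.3394 rpm, dir flips to −; running = −4153.3394
Stage 4 [46T→67T]: ω = 4153.3394×46/67 = 2851.5464 rpm, dir flips to +; running = +2851.5464
Stage 5 [26T→26T]: ω = 2851.5464×26/26 = 2851.5464 rpm, dir flips to −; running = −2851.5464
Stage 6 [32T→37T]: ω = 2851.5464×32/37 = 2466.2023 rpm, dir flips to +; running = +2466.2023

+2466.2023 rpm (same as input, |ω| = 2466.2023 rpm)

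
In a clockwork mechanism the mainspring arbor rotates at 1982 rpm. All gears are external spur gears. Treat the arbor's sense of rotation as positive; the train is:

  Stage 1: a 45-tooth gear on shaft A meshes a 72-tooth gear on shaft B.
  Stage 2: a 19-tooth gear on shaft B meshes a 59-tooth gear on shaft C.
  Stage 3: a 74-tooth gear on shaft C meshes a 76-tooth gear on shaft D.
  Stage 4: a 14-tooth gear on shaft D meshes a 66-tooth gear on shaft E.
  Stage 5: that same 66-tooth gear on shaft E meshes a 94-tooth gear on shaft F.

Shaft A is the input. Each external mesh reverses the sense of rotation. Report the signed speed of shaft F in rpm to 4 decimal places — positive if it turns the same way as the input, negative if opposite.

Stage 1 [45T→72T]: ω = 1982.0000×45/72 = 1238.7500 rpm, dir flips to −; running = −1238.7500
Stage 2 [19T→59T]: ω = 1238.7500×19/59 = 398.9195 rpm, dir flips to +; running = +398.9195
Stage 3 [74T→76T]: ω = 398.9195×74/76 = 388.4216 rpm, dir flips to −; running = −388.4216
Stage 4 [14T→66T]: ω = 388.4216×14/66 = 82.3925 rpm, dir flips to +; running = +82.3925
Stage 5 [66T→94T]: ω = 82.3925×66/94 = 57.8500 rpm, dir flips to −; running = −57.8500

-57.8500 rpm (opposite to input, |ω| = 57.8500 rpm)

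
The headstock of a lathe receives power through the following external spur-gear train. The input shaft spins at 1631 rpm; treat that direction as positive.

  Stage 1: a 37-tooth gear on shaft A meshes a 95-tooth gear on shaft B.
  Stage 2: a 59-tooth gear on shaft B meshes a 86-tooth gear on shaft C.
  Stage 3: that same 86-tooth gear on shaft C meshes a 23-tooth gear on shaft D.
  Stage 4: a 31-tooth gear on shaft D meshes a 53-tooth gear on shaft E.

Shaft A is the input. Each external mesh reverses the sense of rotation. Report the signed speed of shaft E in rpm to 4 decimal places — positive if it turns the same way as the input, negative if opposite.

Stage 1 [37T→95T]: ω = 1631.0000×37/95 = 635.2316 rpm, dir flips to −; running = −635.2316
Stage 2 [59T→86T]: ω = 635.2316×59/86 = 435.7984 rpm, dir flips to +; running = +435.7984
Stage 3 [86T→23T]: ω = 435.7984×86/23 = 1629.5071 rpm, dir flips to −; running = −1629.5071
Stage 4 [31T→53T]: ω = 1629.5071×31/53 = 953.1079 rpm, dir flips to +; running = +953.1079

+953.1079 rpm (same as input, |ω| = 953.1079 rpm)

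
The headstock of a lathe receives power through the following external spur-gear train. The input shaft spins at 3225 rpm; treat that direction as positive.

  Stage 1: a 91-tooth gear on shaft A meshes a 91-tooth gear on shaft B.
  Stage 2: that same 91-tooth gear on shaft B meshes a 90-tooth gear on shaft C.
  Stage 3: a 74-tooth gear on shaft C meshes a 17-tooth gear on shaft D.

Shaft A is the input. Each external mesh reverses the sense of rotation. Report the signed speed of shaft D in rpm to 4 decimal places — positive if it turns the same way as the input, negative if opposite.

Stage 1 [91T→91T]: ω = 3225.0000×91/91 = 3225.0000 rpm, dir flips to −; running = −3225.0000
Stage 2 [91T→90T]: ω = 3225.0000×91/90 = 3260.8333 rpm, dir flips to +; running = +3260.8333
Stage 3 [74T→17T]: ω = 3260.8333×74/17 = 14194.2157 rpm, dir flips to −; running = −14194.2157

-14194.2157 rpm (opposite to input, |ω| = 14194.2157 rpm)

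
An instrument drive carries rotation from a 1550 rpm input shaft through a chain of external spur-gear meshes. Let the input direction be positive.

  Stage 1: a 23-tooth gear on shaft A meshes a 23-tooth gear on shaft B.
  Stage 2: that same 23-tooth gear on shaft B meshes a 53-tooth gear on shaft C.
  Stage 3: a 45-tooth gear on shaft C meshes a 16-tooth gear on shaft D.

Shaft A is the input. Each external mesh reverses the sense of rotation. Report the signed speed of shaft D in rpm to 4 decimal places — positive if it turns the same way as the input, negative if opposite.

-1891.8042 rpm (opposite to input, |ω| = 1891.8042 rpm)

Stage 1 [23T→23T]: ω = 1550.0000×23/23 = 1550.0000 rpm, dir flips to −; running = −1550.0000
Stage 2 [23T→53T]: ω = 1550.0000×23/53 = 672.6415 rpm, dir flips to +; running = +672.6415
Stage 3 [45T→16T]: ω = 672.6415×45/16 = 1891.8042 rpm, dir flips to −; running = −1891.8042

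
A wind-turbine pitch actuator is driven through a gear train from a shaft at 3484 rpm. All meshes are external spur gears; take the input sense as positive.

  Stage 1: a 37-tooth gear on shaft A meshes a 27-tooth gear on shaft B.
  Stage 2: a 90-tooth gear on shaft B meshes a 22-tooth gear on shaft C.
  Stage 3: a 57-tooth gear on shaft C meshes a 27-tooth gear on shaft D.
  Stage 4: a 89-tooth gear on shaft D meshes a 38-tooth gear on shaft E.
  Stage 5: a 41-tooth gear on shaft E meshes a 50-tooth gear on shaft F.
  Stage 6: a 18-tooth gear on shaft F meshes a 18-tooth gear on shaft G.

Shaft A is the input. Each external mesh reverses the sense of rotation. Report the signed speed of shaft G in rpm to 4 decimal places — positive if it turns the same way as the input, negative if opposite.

+79189.4431 rpm (same as input, |ω| = 79189.4431 rpm)

Stage 1 [37T→27T]: ω = 3484.0000×37/27 = 4774.3704 rpm, dir flips to −; running = −4774.3704
Stage 2 [90T→22T]: ω = 4774.3704×90/22 = 19531.5152 rpm, dir flips to +; running = +19531.5152
Stage 3 [57T→27T]: ω = 19531.5152×57/27 = 41233.1987 rpm, dir flips to −; running = −41233.1987
Stage 4 [89T→38T]: ω = 41233.1987×89/38 = 96572.4916 rpm, dir flips to +; running = +96572.4916
Stage 5 [41T→50T]: ω = 96572.4916×41/50 = 79189.4431 rpm, dir flips to −; running = −79189.4431
Stage 6 [18T→18T]: ω = 79189.4431×18/18 = 79189.4431 rpm, dir flips to +; running = +79189.4431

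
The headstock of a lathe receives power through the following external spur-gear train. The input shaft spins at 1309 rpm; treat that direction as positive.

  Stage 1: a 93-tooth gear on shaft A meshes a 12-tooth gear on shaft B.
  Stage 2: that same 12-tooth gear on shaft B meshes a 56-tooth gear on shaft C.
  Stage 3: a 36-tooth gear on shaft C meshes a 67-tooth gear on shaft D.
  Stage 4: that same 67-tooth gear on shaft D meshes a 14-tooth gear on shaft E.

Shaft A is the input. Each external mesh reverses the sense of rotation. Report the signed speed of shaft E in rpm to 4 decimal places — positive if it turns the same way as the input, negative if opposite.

Stage 1 [93T→12T]: ω = 1309.0000×93/12 = 10144.7500 rpm, dir flips to −; running = −10144.7500
Stage 2 [12T→56T]: ω = 10144.7500×12/56 = 2173.8750 rpm, dir flips to +; running = +2173.8750
Stage 3 [36T→67T]: ω = 2173.8750×36/67 = 1168.0522 rpm, dir flips to −; running = −1168.0522
Stage 4 [67T→14T]: ω = 1168.0522×67/14 = 5589.9643 rpm, dir flips to +; running = +5589.9643

+5589.9643 rpm (same as input, |ω| = 5589.9643 rpm)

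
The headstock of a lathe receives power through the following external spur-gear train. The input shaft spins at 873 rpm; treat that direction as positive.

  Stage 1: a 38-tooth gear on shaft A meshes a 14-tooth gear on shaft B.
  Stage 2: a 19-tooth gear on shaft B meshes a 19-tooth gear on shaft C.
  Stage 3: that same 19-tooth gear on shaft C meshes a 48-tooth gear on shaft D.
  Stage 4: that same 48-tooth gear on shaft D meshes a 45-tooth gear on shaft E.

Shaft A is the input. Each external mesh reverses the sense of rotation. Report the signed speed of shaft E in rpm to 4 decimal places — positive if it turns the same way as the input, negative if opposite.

+1000.4857 rpm (same as input, |ω| = 1000.4857 rpm)

Stage 1 [38T→14T]: ω = 873.0000×38/14 = 2369.5714 rpm, dir flips to −; running = −2369.5714
Stage 2 [19T→19T]: ω = 2369.5714×19/19 = 2369.5714 rpm, dir flips to +; running = +2369.5714
Stage 3 [19T→48T]: ω = 2369.5714×19/48 = 937.9554 rpm, dir flips to −; running = −937.9554
Stage 4 [48T→45T]: ω = 937.9554×48/45 = 1000.4857 rpm, dir flips to +; running = +1000.4857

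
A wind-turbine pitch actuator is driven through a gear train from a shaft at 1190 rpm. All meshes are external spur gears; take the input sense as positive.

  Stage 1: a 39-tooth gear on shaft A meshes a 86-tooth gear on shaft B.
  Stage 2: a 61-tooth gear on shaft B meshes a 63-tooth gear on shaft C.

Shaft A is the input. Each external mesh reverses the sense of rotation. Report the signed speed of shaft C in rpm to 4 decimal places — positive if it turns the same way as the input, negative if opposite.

Stage 1 [39T→86T]: ω = 1190.0000×39/86 = 539.6512 rpm, dir flips to −; running = −539.6512
Stage 2 [61T→63T]: ω = 539.6512×61/63 = 522.5194 rpm, dir flips to +; running = +522.5194

+522.5194 rpm (same as input, |ω| = 522.5194 rpm)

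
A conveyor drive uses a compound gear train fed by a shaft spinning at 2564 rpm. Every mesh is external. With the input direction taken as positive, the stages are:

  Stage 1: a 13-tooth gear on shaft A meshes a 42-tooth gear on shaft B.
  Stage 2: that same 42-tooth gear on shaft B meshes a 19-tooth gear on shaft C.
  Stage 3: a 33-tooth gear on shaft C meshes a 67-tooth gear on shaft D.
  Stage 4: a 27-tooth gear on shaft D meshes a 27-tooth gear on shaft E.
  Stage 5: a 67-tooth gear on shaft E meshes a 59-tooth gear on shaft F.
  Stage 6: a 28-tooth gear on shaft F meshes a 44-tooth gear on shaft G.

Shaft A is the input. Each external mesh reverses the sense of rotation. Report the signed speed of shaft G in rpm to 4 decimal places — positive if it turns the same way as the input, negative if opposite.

+624.4175 rpm (same as input, |ω| = 624.4175 rpm)

Stage 1 [13T→42T]: ω = 2564.0000×13/42 = 793.6190 rpm, dir flips to −; running = −793.6190
Stage 2 [42T→19T]: ω = 793.6190×42/19 = 1754.3158 rpm, dir flips to +; running = +1754.3158
Stage 3 [33T→67T]: ω = 1754.3158×33/67 = 864.0660 rpm, dir flips to −; running = −864.0660
Stage 4 [27T→27T]: ω = 864.0660×27/27 = 864.0660 rpm, dir flips to +; running = +864.0660
Stage 5 [67T→59T]: ω = 864.0660×67/59 = 981.2275 rpm, dir flips to −; running = −981.2275
Stage 6 [28T→44T]: ω = 981.2275×28/44 = 624.4175 rpm, dir flips to +; running = +624.4175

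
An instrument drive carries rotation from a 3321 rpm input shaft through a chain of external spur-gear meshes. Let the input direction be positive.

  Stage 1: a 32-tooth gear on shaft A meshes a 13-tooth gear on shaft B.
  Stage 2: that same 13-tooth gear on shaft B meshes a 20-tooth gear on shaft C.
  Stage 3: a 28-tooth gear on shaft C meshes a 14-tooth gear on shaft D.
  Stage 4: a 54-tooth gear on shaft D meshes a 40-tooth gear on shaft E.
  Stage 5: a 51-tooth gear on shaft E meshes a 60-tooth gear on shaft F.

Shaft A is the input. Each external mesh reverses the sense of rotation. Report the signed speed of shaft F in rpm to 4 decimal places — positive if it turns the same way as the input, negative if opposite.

Stage 1 [32T→13T]: ω = 3321.0000×32/13 = 8174.7692 rpm, dir flips to −; running = −8174.7692
Stage 2 [13T→20T]: ω = 8174.7692×13/20 = 5313.6000 rpm, dir flips to +; running = +5313.6000
Stage 3 [28T→14T]: ω = 5313.6000×28/14 = 10627.2000 rpm, dir flips to −; running = −10627.2000
Stage 4 [54T→40T]: ω = 10627.2000×54/40 = 14346.7200 rpm, dir flips to +; running = +14346.7200
Stage 5 [51T→60T]: ω = 14346.7200×51/60 = 12194.7120 rpm, dir flips to −; running = −12194.7120

-12194.7120 rpm (opposite to input, |ω| = 12194.7120 rpm)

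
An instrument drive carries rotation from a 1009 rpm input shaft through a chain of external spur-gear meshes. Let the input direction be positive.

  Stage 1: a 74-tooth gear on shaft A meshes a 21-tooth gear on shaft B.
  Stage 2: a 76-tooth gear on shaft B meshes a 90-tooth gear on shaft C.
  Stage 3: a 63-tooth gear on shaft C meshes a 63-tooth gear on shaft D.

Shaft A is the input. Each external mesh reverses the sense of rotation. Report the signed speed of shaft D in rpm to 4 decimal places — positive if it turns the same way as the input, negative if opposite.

-3002.4423 rpm (opposite to input, |ω| = 3002.4423 rpm)

Stage 1 [74T→21T]: ω = 1009.0000×74/21 = 3555.5238 rpm, dir flips to −; running = −3555.5238
Stage 2 [76T→90T]: ω = 3555.5238×76/90 = 3002.4423 rpm, dir flips to +; running = +3002.4423
Stage 3 [63T→63T]: ω = 3002.4423×63/63 = 3002.4423 rpm, dir flips to −; running = −3002.4423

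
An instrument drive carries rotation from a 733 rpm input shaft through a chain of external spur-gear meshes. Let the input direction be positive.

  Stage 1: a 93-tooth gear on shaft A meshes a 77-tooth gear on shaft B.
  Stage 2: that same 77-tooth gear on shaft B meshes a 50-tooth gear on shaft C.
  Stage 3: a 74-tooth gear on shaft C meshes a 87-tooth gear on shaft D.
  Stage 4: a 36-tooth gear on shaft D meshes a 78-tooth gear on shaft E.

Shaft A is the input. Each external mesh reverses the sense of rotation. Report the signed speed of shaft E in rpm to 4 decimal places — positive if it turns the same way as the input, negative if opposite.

Stage 1 [93T→77T]: ω = 733.0000×93/77 = 885.3117 rpm, dir flips to −; running = −885.3117
Stage 2 [77T→50T]: ω = 885.3117×77/50 = 1363.3800 rpm, dir flips to +; running = +1363.3800
Stage 3 [74T→87T]: ω = 1363.3800×74/87 = 1159.6566 rpm, dir flips to −; running = −1159.6566
Stage 4 [36T→78T]: ω = 1159.6566×36/78 = 535.2261 rpm, dir flips to +; running = +535.2261

+535.2261 rpm (same as input, |ω| = 535.2261 rpm)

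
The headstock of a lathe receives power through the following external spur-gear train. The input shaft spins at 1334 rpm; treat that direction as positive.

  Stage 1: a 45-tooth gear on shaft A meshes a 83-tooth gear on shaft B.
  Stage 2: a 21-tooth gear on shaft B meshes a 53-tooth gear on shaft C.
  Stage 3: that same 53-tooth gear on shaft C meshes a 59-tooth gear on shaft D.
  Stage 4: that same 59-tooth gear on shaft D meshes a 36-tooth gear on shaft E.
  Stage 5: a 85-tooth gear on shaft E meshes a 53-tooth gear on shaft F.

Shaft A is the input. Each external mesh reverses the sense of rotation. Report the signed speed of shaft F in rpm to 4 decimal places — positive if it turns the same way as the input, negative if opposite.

Stage 1 [45T→83T]: ω = 1334.0000×45/83 = 723.2530 rpm, dir flips to −; running = −723.2530
Stage 2 [21T→53T]: ω = 723.2530×21/53 = 286.5719 rpm, dir flips to +; running = +286.5719
Stage 3 [53T→59T]: ω = 286.5719×53/59 = 257.4290 rpm, dir flips to −; running = −257.4290
Stage 4 [59T→36T]: ω = 257.4290×59/36 = 421.8976 rpm, dir flips to +; running = +421.8976
Stage 5 [85T→53T]: ω = 421.8976×85/53 = 676.6282 rpm, dir flips to −; running = −676.6282

-676.6282 rpm (opposite to input, |ω| = 676.6282 rpm)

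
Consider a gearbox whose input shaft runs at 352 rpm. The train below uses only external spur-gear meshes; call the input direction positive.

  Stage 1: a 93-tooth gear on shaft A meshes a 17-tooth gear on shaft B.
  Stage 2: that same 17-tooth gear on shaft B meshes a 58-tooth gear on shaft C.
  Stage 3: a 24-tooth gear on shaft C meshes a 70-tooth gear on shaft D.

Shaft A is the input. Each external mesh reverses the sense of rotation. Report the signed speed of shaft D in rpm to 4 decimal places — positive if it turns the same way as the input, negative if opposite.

-193.5133 rpm (opposite to input, |ω| = 193.5133 rpm)

Stage 1 [93T→17T]: ω = 352.0000×93/17 = 1925.6471 rpm, dir flips to −; running = −1925.6471
Stage 2 [17T→58T]: ω = 1925.6471×17/58 = 564.4138 rpm, dir flips to +; running = +564.4138
Stage 3 [24T→70T]: ω = 564.4138×24/70 = 193.5133 rpm, dir flips to −; running = −193.5133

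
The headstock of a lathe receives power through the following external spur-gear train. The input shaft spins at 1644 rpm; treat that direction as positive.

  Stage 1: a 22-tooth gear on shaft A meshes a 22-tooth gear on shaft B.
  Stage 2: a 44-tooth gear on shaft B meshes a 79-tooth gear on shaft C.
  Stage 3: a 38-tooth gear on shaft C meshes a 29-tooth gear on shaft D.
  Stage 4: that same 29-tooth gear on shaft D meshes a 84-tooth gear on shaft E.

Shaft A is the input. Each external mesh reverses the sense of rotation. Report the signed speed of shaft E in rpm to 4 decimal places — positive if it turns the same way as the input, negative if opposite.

+414.2206 rpm (same as input, |ω| = 414.2206 rpm)

Stage 1 [22T→22T]: ω = 1644.0000×22/22 = 1644.0000 rpm, dir flips to −; running = −1644.0000
Stage 2 [44T→79T]: ω = 1644.0000×44/79 = 915.6456 rpm, dir flips to +; running = +915.6456
Stage 3 [38T→29T]: ω = 915.6456×38/29 = 1199.8114 rpm, dir flips to −; running = −1199.8114
Stage 4 [29T→84T]: ω = 1199.8114×29/84 = 414.2206 rpm, dir flips to +; running = +414.2206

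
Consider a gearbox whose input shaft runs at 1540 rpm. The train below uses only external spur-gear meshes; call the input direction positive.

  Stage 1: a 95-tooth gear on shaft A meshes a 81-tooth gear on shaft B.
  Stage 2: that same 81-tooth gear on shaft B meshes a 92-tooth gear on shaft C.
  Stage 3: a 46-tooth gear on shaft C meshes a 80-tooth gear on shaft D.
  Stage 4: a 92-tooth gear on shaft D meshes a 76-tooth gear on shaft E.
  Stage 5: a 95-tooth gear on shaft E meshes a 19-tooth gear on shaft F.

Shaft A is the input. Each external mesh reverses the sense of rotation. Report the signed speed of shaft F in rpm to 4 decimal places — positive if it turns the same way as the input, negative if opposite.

Stage 1 [95T→81T]: ω = 1540.0000×95/81 = 1806.1728 rpm, dir flips to −; running = −1806.1728
Stage 2 [81T→92T]: ω = 1806.1728×81/92 = 1590.2174 rpm, dir flips to +; running = +1590.2174
Stage 3 [46T→80T]: ω = 1590.2174×46/80 = 914.3750 rpm, dir flips to −; running = −914.3750
Stage 4 [92T→76T]: ω = 914.3750×92/76 = 1106.8750 rpm, dir flips to +; running = +1106.8750
Stage 5 [95T→19T]: ω = 1106.8750×95/19 = 5534.3750 rpm, dir flips to −; running = −5534.3750

-5534.3750 rpm (opposite to input, |ω| = 5534.3750 rpm)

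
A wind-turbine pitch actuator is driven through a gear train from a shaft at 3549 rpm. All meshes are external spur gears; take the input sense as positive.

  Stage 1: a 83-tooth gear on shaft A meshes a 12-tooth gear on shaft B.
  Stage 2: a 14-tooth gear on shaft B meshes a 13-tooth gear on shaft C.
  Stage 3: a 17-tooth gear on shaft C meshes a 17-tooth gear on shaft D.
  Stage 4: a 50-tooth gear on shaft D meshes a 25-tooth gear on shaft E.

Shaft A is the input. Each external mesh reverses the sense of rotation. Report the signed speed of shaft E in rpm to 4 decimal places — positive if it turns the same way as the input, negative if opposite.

+52871.0000 rpm (same as input, |ω| = 52871.0000 rpm)

Stage 1 [83T→12T]: ω = 3549.0000×83/12 = 24547.2500 rpm, dir flips to −; running = −24547.2500
Stage 2 [14T→13T]: ω = 24547.2500×14/13 = 26435.5000 rpm, dir flips to +; running = +26435.5000
Stage 3 [17T→17T]: ω = 26435.5000×17/17 = 26435.5000 rpm, dir flips to −; running = −26435.5000
Stage 4 [50T→25T]: ω = 26435.5000×50/25 = 52871.0000 rpm, dir flips to +; running = +52871.0000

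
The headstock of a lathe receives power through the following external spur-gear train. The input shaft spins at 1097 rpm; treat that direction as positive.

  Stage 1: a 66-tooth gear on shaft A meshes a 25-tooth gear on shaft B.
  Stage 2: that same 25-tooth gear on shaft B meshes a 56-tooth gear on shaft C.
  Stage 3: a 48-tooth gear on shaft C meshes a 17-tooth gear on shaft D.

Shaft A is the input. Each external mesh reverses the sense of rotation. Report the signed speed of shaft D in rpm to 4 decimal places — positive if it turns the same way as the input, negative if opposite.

-3650.5210 rpm (opposite to input, |ω| = 3650.5210 rpm)

Stage 1 [66T→25T]: ω = 1097.0000×66/25 = 2896.0800 rpm, dir flips to −; running = −2896.0800
Stage 2 [25T→56T]: ω = 2896.0800×25/56 = 1292.8929 rpm, dir flips to +; running = +1292.8929
Stage 3 [48T→17T]: ω = 1292.8929×48/17 = 3650.5210 rpm, dir flips to −; running = −3650.5210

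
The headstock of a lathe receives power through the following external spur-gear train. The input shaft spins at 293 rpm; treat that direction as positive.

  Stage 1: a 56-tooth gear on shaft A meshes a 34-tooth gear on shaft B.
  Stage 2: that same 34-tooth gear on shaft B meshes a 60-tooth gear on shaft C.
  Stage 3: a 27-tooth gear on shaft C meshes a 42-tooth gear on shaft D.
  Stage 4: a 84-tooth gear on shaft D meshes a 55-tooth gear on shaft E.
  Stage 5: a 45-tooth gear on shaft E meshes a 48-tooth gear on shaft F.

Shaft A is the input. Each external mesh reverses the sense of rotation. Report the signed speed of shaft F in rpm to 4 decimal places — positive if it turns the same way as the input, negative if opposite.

-251.7136 rpm (opposite to input, |ω| = 251.7136 rpm)

Stage 1 [56T→34T]: ω = 293.0000×56/34 = 482.5882 rpm, dir flips to −; running = −482.5882
Stage 2 [34T→60T]: ω = 482.5882×34/60 = 273.4667 rpm, dir flips to +; running = +273.4667
Stage 3 [27T→42T]: ω = 273.4667×27/42 = 175.8000 rpm, dir flips to −; running = −175.8000
Stage 4 [84T→55T]: ω = 175.8000×84/55 = 268.4945 rpm, dir flips to +; running = +268.4945
Stage 5 [45T→48T]: ω = 268.4945×45/48 = 251.7136 rpm, dir flips to −; running = −251.7136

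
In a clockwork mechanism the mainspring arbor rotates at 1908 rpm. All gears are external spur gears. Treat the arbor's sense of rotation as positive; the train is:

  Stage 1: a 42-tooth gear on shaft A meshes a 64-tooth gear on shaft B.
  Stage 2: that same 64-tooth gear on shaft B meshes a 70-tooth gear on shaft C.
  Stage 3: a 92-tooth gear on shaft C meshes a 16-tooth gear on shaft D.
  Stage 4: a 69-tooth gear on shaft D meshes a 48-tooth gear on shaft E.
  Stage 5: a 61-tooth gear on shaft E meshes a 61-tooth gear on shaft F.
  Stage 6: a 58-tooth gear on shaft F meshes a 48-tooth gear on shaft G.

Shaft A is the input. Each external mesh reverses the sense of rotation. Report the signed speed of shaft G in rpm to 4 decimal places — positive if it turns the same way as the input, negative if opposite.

+11433.8391 rpm (same as input, |ω| = 11433.8391 rpm)

Stage 1 [42T→64T]: ω = 1908.0000×42/64 = 1252.1250 rpm, dir flips to −; running = −1252.1250
Stage 2 [64T→70T]: ω = 1252.1250×64/70 = 1144.8000 rpm, dir flips to +; running = +1144.8000
Stage 3 [92T→16T]: ω = 1144.8000×92/16 = 6582.6000 rpm, dir flips to −; running = −6582.6000
Stage 4 [69T→48T]: ω = 6582.6000×69/48 = 9462.4875 rpm, dir flips to +; running = +9462.4875
Stage 5 [61T→61T]: ω = 9462.4875×61/61 = 9462.4875 rpm, dir flips to −; running = −9462.4875
Stage 6 [58T→48T]: ω = 9462.4875×58/48 = 11433.8391 rpm, dir flips to +; running = +11433.8391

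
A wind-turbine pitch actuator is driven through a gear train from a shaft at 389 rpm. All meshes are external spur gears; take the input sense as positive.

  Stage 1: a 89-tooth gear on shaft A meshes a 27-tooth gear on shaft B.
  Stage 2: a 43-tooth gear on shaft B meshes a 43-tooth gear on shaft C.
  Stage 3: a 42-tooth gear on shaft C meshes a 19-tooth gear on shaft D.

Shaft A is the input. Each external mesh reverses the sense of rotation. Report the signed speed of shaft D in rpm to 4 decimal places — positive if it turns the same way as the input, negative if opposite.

Stage 1 [89T→27T]: ω = 389.0000×89/27 = 1282.2593 rpm, dir flips to −; running = −1282.2593
Stage 2 [43T→43T]: ω = 1282.2593×43/43 = 1282.2593 rpm, dir flips to +; running = +1282.2593
Stage 3 [42T→19T]: ω = 1282.2593×42/19 = 2834.4678 rpm, dir flips to −; running = −2834.4678

-2834.4678 rpm (opposite to input, |ω| = 2834.4678 rpm)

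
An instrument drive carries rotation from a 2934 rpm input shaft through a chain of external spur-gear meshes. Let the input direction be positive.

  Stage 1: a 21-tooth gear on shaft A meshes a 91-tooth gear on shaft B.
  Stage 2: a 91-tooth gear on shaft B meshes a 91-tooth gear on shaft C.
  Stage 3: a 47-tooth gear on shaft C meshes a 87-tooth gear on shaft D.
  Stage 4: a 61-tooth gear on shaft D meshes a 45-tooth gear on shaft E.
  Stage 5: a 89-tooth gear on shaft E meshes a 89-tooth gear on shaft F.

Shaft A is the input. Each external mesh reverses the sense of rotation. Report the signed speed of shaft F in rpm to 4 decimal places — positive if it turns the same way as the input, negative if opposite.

Stage 1 [21T→91T]: ω = 2934.0000×21/91 = 677.0769 rpm, dir flips to −; running = −677.0769
Stage 2 [91T→91T]: ω = 677.0769×91/91 = 677.0769 rpm, dir flips to +; running = +677.0769
Stage 3 [47T→87T]: ω = 677.0769×47/87 = 365.7772 rpm, dir flips to −; running = −365.7772
Stage 4 [61T→45T]: ω = 365.7772×61/45 = 495.8313 rpm, dir flips to +; running = +495.8313
Stage 5 [89T→89T]: ω = 495.8313×89/89 = 495.8313 rpm, dir flips to −; running = −495.8313

-495.8313 rpm (opposite to input, |ω| = 495.8313 rpm)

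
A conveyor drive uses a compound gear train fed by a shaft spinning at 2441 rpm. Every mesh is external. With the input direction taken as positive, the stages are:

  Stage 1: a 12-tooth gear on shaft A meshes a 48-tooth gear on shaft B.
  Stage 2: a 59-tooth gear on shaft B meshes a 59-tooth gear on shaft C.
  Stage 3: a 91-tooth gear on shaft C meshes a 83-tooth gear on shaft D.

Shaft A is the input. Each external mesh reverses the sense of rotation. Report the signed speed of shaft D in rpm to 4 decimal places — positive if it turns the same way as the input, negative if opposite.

-669.0693 rpm (opposite to input, |ω| = 669.0693 rpm)

Stage 1 [12T→48T]: ω = 2441.0000×12/48 = 610.2500 rpm, dir flips to −; running = −610.2500
Stage 2 [59T→59T]: ω = 610.2500×59/59 = 610.2500 rpm, dir flips to +; running = +610.2500
Stage 3 [91T→83T]: ω = 610.2500×91/83 = 669.0693 rpm, dir flips to −; running = −669.0693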